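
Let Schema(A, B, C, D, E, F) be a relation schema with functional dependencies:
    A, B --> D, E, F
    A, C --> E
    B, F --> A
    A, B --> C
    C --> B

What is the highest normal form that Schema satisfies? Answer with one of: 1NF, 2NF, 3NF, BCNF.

Candidate keys: {A, B}, {A, C}, {B, F}, {C, F}. Prime attributes: {A, B, C, F}.
For C --> B we have {C}⁺ = {B, C}; {C} is not a superkey, so BCNF fails.
Its right-hand attributes {B} are all prime, as are those of every other non-superkey FD — the relation is in 3NF.

3NF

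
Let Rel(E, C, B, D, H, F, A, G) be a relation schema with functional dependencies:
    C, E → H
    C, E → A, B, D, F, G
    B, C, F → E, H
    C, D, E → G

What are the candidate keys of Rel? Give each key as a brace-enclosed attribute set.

{B, C, F}, {C, E}

No FD produces {C}, so it must be in every candidate key.
{C, E}⁺ = {A, B, C, D, E, F, G, H} — all of the relation — so {C, E} is a candidate key.
{B, C, F}⁺ = {A, B, C, D, E, F, G, H} — all of the relation — so {B, C, F} is a candidate key.
No proper subset of any of these is a key, and no other minimal superkey exists.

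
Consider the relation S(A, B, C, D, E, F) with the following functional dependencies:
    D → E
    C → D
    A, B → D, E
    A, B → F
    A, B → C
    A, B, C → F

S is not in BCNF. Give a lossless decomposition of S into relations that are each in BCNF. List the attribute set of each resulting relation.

Candidate key of the original relation: {A, B}.
In {A, B, C, D, E, F}, {D} is not a superkey ({D}⁺ restricted to this set is {D, E}), so split on D → E into {D, E} and {A, B, C, D, F}.
{D, E}: every determinant is a superkey — BCNF.
In {A, B, C, D, F}, {C} is not a superkey ({C}⁺ restricted to this set is {C, D}), so split on C → D into {C, D} and {A, B, C, F}.
{C, D}: every determinant is a superkey — BCNF.
{A, B, C, F}: every determinant is a superkey — BCNF.

{A, B, C, F}; {C, D}; {D, E}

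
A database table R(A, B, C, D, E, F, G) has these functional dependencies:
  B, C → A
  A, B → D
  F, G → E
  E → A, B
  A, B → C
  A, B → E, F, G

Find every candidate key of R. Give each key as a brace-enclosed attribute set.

{A, B}, {B, C}, {E}, {F, G}

Closure of {E} is {A, B, C, D, E, F, G}, the whole schema; {E} is a candidate key.
Closure of {A, B} is {A, B, C, D, E, F, G}, the whole schema; {A, B} is a candidate key.
Closure of {B, C} is {A, B, C, D, E, F, G}, the whole schema; {B, C} is a candidate key.
Closure of {F, G} is {A, B, C, D, E, F, G}, the whole schema; {F, G} is a candidate key.
Any other superkey properly contains one of these, so there are no further candidate keys.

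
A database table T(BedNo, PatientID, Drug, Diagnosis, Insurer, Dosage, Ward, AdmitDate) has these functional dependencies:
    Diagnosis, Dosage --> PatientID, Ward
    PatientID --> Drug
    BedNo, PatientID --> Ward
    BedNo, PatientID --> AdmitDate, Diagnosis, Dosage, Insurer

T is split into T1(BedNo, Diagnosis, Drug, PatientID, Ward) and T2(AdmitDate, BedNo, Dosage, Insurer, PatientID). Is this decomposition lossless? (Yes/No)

T1 ∩ T2 = {BedNo, PatientID}; its closure under F is {AdmitDate, BedNo, Diagnosis, Dosage, Drug, Insurer, PatientID, Ward}.
T1 is contained in that closure, so T1 ∩ T2 --> T1 holds and the join is lossless.

Yes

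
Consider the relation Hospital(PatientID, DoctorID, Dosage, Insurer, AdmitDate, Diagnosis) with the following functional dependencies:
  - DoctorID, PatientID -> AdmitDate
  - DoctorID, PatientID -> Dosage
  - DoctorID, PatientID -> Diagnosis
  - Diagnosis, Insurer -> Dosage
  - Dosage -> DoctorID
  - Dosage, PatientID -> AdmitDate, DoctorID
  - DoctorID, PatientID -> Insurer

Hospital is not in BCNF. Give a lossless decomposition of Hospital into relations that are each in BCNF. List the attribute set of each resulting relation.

Candidate keys of the original relation: {Diagnosis, Insurer, PatientID}, {DoctorID, PatientID}, {Dosage, PatientID}.
Within {AdmitDate, Diagnosis, DoctorID, Dosage, Insurer, PatientID}: {Diagnosis, Insurer}⁺ ∩ {AdmitDate, Diagnosis, DoctorID, Dosage, Insurer, PatientID} = {Diagnosis, DoctorID, Dosage, Insurer}, not the whole set, so Diagnosis, Insurer -> DoctorID, Dosage violates BCNF; decompose into {Diagnosis, DoctorID, Dosage, Insurer} and {AdmitDate, Diagnosis, Insurer, PatientID}.
Within {Diagnosis, DoctorID, Dosage, Insurer}: {Dosage}⁺ ∩ {Diagnosis, DoctorID, Dosage, Insurer} = {DoctorID, Dosage}, not the whole set, so Dosage -> DoctorID violates BCNF; decompose into {DoctorID, Dosage} and {Diagnosis, Dosage, Insurer}.
{DoctorID, Dosage} is in BCNF.
{Diagnosis, Dosage, Insurer} is in BCNF.
{AdmitDate, Diagnosis, Insurer, PatientID} is in BCNF.

{AdmitDate, Diagnosis, Insurer, PatientID}; {Diagnosis, Dosage, Insurer}; {DoctorID, Dosage}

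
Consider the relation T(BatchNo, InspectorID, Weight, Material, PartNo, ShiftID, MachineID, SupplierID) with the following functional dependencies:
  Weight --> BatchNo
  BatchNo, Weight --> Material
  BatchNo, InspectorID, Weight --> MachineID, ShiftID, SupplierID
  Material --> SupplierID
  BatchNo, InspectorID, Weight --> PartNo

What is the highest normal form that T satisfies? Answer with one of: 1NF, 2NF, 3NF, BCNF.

Candidate key: {InspectorID, Weight}. Prime attributes: {InspectorID, Weight}.
Weight --> BatchNo: {Weight}⁺ = {BatchNo, Material, SupplierID, Weight}, which is not all of the attributes, so the left side is not a superkey — BCNF is violated.
Weight --> BatchNo determines the non-prime attribute {BatchNo} from a non-superkey — 3NF is violated.
The proper key subset {Weight} of {InspectorID, Weight} determines non-prime {BatchNo, Material, SupplierID}, so the relation is not even in 2NF.

1NF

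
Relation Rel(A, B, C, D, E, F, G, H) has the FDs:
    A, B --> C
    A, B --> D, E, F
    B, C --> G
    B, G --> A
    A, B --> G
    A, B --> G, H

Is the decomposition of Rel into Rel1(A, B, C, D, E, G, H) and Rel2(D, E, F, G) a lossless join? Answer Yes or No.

Rel1 ∩ Rel2 = {D, E, G}; its closure under F is {D, E, G}.
The closure covers neither Rel1 nor Rel2 entirely; the join is not lossless.

No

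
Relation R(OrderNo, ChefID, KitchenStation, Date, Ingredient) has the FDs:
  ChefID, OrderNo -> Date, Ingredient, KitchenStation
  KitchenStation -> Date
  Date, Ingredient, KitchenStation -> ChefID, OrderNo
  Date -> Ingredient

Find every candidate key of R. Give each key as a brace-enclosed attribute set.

Closure of {KitchenStation} is {ChefID, Date, Ingredient, KitchenStation, OrderNo}, the whole schema; {KitchenStation} is a candidate key.
Closure of {ChefID, OrderNo} is {ChefID, Date, Ingredient, KitchenStation, OrderNo}, the whole schema; {ChefID, OrderNo} is a candidate key.
These are minimal and exhaustive — every other superkey contains one of them.

{ChefID, OrderNo}, {KitchenStation}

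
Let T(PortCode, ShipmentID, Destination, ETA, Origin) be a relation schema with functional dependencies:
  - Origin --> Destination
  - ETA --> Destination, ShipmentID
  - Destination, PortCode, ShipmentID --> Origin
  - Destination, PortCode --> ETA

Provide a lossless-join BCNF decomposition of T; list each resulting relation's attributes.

{Destination, Origin}; {ETA, Origin, PortCode}; {ETA, ShipmentID}

Candidate keys of the original relation: {Destination, PortCode}, {ETA, PortCode}, {Origin, PortCode}.
Within {Destination, ETA, Origin, PortCode, ShipmentID}: {Origin}⁺ ∩ {Destination, ETA, Origin, PortCode, ShipmentID} = {Destination, Origin}, not the whole set, so Origin --> Destination violates BCNF; decompose into {Destination, Origin} and {ETA, Origin, PortCode, ShipmentID}.
{Destination, Origin} has no BCNF violation.
Within {ETA, Origin, PortCode, ShipmentID}: {ETA}⁺ ∩ {ETA, Origin, PortCode, ShipmentID} = {ETA, ShipmentID}, not the whole set, so ETA --> ShipmentID violates BCNF; decompose into {ETA, ShipmentID} and {ETA, Origin, PortCode}.
{ETA, ShipmentID} has no BCNF violation.
{ETA, Origin, PortCode} has no BCNF violation.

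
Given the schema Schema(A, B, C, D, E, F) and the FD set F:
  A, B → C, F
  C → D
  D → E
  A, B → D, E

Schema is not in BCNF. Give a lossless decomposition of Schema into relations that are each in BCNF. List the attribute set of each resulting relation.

Candidate key of the original relation: {A, B}.
Within {A, B, C, D, E, F}: {C}⁺ ∩ {A, B, C, D, E, F} = {C, D, E}, not the whole set, so C → D, E violates BCNF; decompose into {C, D, E} and {A, B, C, F}.
Within {C, D, E}: {D}⁺ ∩ {C, D, E} = {D, E}, not the whole set, so D → E violates BCNF; decompose into {D, E} and {C, D}.
{D, E} has no BCNF violation.
{C, D} has no BCNF violation.
{A, B, C, F} has no BCNF violation.

{A, B, C, F}; {C, D}; {D, E}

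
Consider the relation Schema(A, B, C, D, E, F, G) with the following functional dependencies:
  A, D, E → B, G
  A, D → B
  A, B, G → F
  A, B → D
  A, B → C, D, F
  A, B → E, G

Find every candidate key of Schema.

{A, B}, {A, D}

{A} never appears on the right of any FD, so every key must include it.
{A, B} is a candidate key since {A, B}⁺ = {A, B, C, D, E, F, G} covers every attribute.
{A, D} is a candidate key since {A, D}⁺ = {A, B, C, D, E, F, G} covers every attribute.
These are minimal and exhaustive — every other superkey contains one of them.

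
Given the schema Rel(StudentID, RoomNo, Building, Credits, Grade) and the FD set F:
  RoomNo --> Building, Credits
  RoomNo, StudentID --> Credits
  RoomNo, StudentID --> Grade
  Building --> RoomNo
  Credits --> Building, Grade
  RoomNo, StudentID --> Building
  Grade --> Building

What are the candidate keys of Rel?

{StudentID} never appears on the right of any FD, so every key must include it.
{Building, StudentID}⁺ = {Building, Credits, Grade, RoomNo, StudentID} — all of the relation — so {Building, StudentID} is a candidate key.
{Credits, StudentID}⁺ = {Building, Credits, Grade, RoomNo, StudentID} — all of the relation — so {Credits, StudentID} is a candidate key.
{Grade, StudentID}⁺ = {Building, Credits, Grade, RoomNo, StudentID} — all of the relation — so {Grade, StudentID} is a candidate key.
{RoomNo, StudentID}⁺ = {Building, Credits, Grade, RoomNo, StudentID} — all of the relation — so {RoomNo, StudentID} is a candidate key.
Any other superkey properly contains one of these, so there are no further candidate keys.

{Building, StudentID}, {Credits, StudentID}, {Grade, StudentID}, {RoomNo, StudentID}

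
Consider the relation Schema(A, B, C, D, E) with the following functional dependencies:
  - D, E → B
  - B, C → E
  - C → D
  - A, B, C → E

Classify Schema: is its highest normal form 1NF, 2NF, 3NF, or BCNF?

Candidate keys: {A, B, C}, {A, C, E}. Prime attributes: {A, B, C, E}.
D, E → B: {D, E}⁺ = {B, D, E}, which is not all of the attributes, so the left side is not a superkey — BCNF is violated.
C → D determines the non-prime attribute {D} from a non-superkey — 3NF is violated.
{C} is a proper subset of the key {A, B, C}, and {C}⁺ contains the non-prime attribute {D} — a partial dependency, so 2NF is violated.

1NF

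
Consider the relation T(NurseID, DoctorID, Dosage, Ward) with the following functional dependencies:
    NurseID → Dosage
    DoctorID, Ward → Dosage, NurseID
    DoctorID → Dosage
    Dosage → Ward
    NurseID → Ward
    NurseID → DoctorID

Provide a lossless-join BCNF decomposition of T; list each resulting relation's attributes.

{DoctorID, Dosage, NurseID}; {Dosage, Ward}

Candidate keys of the original relation: {DoctorID}, {NurseID}.
In {DoctorID, Dosage, NurseID, Ward}, {Dosage} is not a superkey ({Dosage}⁺ restricted to this set is {Dosage, Ward}), so split on Dosage → Ward into {Dosage, Ward} and {DoctorID, Dosage, NurseID}.
{Dosage, Ward}: every determinant is a superkey — BCNF.
{DoctorID, Dosage, NurseID}: every determinant is a superkey — BCNF.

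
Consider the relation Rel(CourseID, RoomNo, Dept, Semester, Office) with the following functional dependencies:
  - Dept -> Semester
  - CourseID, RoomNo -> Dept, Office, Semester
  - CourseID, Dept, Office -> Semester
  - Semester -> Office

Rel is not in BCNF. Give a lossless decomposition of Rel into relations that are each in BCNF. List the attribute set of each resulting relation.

Candidate key of the original relation: {CourseID, RoomNo}.
{CourseID, Dept, Office, RoomNo, Semester}: {Dept} determines {Dept, Office, Semester} here but is not a superkey — split on Dept -> Office, Semester, giving {Dept, Office, Semester} and {CourseID, Dept, RoomNo}.
{Dept, Office, Semester}: {Semester} determines {Office, Semester} here but is not a superkey — split on Semester -> Office, giving {Office, Semester} and {Dept, Semester}.
{Office, Semester} is in BCNF.
{Dept, Semester} is in BCNF.
{CourseID, Dept, RoomNo} is in BCNF.

{CourseID, Dept, RoomNo}; {Dept, Semester}; {Office, Semester}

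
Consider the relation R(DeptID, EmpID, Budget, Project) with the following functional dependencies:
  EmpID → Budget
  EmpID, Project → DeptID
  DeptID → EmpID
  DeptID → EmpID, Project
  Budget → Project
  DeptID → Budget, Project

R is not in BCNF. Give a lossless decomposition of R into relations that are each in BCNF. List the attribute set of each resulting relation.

Candidate keys of the original relation: {DeptID}, {EmpID}.
In {Budget, DeptID, EmpID, Project}, {Budget} is not a superkey ({Budget}⁺ restricted to this set is {Budget, Project}), so split on Budget → Project into {Budget, Project} and {Budget, DeptID, EmpID}.
{Budget, Project} is in BCNF.
{Budget, DeptID, EmpID} is in BCNF.

{Budget, DeptID, EmpID}; {Budget, Project}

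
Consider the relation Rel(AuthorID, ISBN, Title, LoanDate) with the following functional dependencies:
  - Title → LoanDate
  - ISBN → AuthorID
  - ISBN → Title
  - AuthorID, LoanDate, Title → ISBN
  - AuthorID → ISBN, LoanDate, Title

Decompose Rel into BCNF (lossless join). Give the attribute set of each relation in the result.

Candidate keys of the original relation: {AuthorID}, {ISBN}.
{AuthorID, ISBN, LoanDate, Title}: {Title} determines {LoanDate, Title} here but is not a superkey — split on Title → LoanDate, giving {LoanDate, Title} and {AuthorID, ISBN, Title}.
{LoanDate, Title} has no BCNF violation.
{AuthorID, ISBN, Title} has no BCNF violation.

{AuthorID, ISBN, Title}; {LoanDate, Title}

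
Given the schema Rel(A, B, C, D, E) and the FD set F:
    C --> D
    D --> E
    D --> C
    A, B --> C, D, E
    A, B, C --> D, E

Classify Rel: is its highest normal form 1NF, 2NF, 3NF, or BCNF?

Candidate key: {A, B}. Prime attributes: {A, B}.
For C --> D we have {C}⁺ = {C, D, E}; {C} is not a superkey, so BCNF fails.
C --> D has non-prime {D} on the right and a non-superkey on the left, so 3NF fails.
No proper subset of a key has a non-prime attribute in its closure, so there is no partial dependency; 2NF holds.

2NF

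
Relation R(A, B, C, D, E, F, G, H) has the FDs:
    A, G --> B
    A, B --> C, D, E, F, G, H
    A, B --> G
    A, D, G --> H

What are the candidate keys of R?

No FD produces {A}, so it must be in every candidate key.
{A, B} is a candidate key since {A, B}⁺ = {A, B, C, D, E, F, G, H} covers every attribute.
{A, G} is a candidate key since {A, G}⁺ = {A, B, C, D, E, F, G, H} covers every attribute.
Any other superkey properly contains one of these, so there are no further candidate keys.

{A, B}, {A, G}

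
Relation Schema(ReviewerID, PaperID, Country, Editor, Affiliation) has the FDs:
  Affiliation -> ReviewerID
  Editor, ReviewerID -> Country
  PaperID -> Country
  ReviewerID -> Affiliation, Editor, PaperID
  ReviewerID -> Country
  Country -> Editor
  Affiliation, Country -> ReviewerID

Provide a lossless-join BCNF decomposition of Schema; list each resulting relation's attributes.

{Affiliation, PaperID, ReviewerID}; {Country, Editor}; {Country, PaperID}

Candidate keys of the original relation: {Affiliation}, {ReviewerID}.
In {Affiliation, Country, Editor, PaperID, ReviewerID}, {PaperID} is not a superkey ({PaperID}⁺ restricted to this set is {Country, Editor, PaperID}), so split on PaperID -> Country, Editor into {Country, Editor, PaperID} and {Affiliation, PaperID, ReviewerID}.
In {Country, Editor, PaperID}, {Country} is not a superkey ({Country}⁺ restricted to this set is {Country, Editor}), so split on Country -> Editor into {Country, Editor} and {Country, PaperID}.
{Country, Editor} is in BCNF.
{Country, PaperID} is in BCNF.
{Affiliation, PaperID, ReviewerID} is in BCNF.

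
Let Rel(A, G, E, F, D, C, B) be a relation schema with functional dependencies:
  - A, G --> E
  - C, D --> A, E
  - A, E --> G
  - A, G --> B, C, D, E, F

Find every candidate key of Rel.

{A, E}, {A, G}, {C, D}

{A, E}⁺ = {A, B, C, D, E, F, G} — all of the relation — so {A, E} is a candidate key.
{A, G}⁺ = {A, B, C, D, E, F, G} — all of the relation — so {A, G} is a candidate key.
{C, D}⁺ = {A, B, C, D, E, F, G} — all of the relation — so {C, D} is a candidate key.
No proper subset of any of these is a key, and no other minimal superkey exists.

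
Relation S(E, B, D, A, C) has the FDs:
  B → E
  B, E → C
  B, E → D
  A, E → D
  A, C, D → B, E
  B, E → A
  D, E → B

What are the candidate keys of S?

{A, C, D}, {A, E}, {B}, {D, E}

{B}⁺ = {A, B, C, D, E} — all of the relation — so {B} is a candidate key.
{A, E}⁺ = {A, B, C, D, E} — all of the relation — so {A, E} is a candidate key.
{D, E}⁺ = {A, B, C, D, E} — all of the relation — so {D, E} is a candidate key.
{A, C, D}⁺ = {A, B, C, D, E} — all of the relation — so {A, C, D} is a candidate key.
Any other superkey properly contains one of these, so there are no further candidate keys.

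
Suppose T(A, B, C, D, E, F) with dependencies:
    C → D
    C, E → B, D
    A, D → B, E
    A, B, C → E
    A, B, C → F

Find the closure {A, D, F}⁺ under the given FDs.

{A, B, D, E, F}

Start with {A, D, F}.
A, D → B, E applies; add {B, E} → now {A, B, D, E, F}.
No further FD applies.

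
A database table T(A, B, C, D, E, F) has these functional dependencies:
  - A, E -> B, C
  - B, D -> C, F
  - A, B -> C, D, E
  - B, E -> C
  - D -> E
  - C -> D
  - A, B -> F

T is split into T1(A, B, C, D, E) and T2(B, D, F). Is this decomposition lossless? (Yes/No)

Yes

Common attributes: {B, D}; their closure is {B, C, D, E, F}.
This includes all of T2, so the common attributes are a superkey of T2 — the join is lossless.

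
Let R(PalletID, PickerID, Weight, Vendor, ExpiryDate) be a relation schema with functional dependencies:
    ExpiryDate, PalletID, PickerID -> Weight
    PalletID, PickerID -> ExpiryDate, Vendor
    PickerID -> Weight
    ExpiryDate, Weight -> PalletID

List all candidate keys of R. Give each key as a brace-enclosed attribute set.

{ExpiryDate, PickerID}, {PalletID, PickerID}

Attributes never on any right-hand side: {PickerID} — every candidate key must contain it.
Closure of {ExpiryDate, PickerID} is {ExpiryDate, PalletID, PickerID, Vendor, Weight}, the whole schema; {ExpiryDate, PickerID} is a candidate key.
Closure of {PalletID, PickerID} is {ExpiryDate, PalletID, PickerID, Vendor, Weight}, the whole schema; {PalletID, PickerID} is a candidate key.
No proper subset of any of these is a key, and no other minimal superkey exists.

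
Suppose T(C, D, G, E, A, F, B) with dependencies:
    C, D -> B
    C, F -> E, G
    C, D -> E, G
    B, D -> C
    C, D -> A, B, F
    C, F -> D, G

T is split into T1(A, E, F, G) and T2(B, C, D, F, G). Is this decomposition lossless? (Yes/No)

No

The shared attributes are {F, G} and {F, G}⁺ = {F, G}.
T1 ⊄ {F, G} and T2 ⊄ {F, G}, so the split is lossy.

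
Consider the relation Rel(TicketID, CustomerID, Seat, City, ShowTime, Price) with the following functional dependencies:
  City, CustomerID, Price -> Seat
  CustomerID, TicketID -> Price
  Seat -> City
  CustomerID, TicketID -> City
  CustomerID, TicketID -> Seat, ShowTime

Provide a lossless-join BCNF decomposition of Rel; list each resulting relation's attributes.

{City, CustomerID, Price, ShowTime, TicketID}; {City, Seat}; {CustomerID, Price, Seat}

Candidate key of the original relation: {CustomerID, TicketID}.
Within {City, CustomerID, Price, Seat, ShowTime, TicketID}: {City, CustomerID, Price}⁺ ∩ {City, CustomerID, Price, Seat, ShowTime, TicketID} = {City, CustomerID, Price, Seat}, not the whole set, so City, CustomerID, Price -> Seat violates BCNF; decompose into {City, CustomerID, Price, Seat} and {City, CustomerID, Price, ShowTime, TicketID}.
Within {City, CustomerID, Price, Seat}: {Seat}⁺ ∩ {City, CustomerID, Price, Seat} = {City, Seat}, not the whole set, so Seat -> City violates BCNF; decompose into {City, Seat} and {CustomerID, Price, Seat}.
{City, Seat} has no BCNF violation.
{CustomerID, Price, Seat} has no BCNF violation.
{City, CustomerID, Price, ShowTime, TicketID} has no BCNF violation.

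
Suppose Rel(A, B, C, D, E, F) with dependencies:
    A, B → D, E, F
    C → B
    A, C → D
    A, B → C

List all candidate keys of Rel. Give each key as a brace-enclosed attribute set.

{A, B}, {A, C}

No FD produces {A}, so it must be in every candidate key.
{A, B}⁺ = {A, B, C, D, E, F} — all of the relation — so {A, B} is a candidate key.
{A, C}⁺ = {A, B, C, D, E, F} — all of the relation — so {A, C} is a candidate key.
These are minimal and exhaustive — every other superkey contains one of them.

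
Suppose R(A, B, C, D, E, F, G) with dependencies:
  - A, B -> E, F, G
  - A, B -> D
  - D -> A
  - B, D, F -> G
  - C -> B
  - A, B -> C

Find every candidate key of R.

{A, B}, {A, C}, {B, D}, {C, D}

{A, B}⁺ = {A, B, C, D, E, F, G} — all of the relation — so {A, B} is a candidate key.
{A, C}⁺ = {A, B, C, D, E, F, G} — all of the relation — so {A, C} is a candidate key.
{B, D}⁺ = {A, B, C, D, E, F, G} — all of the relation — so {B, D} is a candidate key.
{C, D}⁺ = {A, B, C, D, E, F, G} — all of the relation — so {C, D} is a candidate key.
Any other superkey properly contains one of these, so there are no further candidate keys.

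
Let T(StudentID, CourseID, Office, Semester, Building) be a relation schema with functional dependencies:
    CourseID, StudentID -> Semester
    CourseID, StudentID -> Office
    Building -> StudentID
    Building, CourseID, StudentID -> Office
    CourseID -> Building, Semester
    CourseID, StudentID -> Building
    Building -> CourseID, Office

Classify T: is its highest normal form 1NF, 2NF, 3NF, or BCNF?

Candidate keys: {Building}, {CourseID}. Prime attributes: {Building, CourseID}.
Each dependency's left side is a superkey — BCNF holds.

BCNF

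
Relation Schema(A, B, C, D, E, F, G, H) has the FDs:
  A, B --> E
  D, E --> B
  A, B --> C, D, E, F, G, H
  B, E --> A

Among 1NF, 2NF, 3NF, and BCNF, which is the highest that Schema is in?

Candidate keys: {A, B}, {B, E}, {D, E}. Prime attributes: {A, B, D, E}.
Every FD has a superkey on the left, so the relation is in BCNF.

BCNF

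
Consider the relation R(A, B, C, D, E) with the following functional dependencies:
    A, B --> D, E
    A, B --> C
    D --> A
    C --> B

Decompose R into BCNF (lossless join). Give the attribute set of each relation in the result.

Candidate keys of the original relation: {A, B}, {A, C}, {B, D}, {C, D}.
{A, B, C, D, E}: {D} determines {A, D} here but is not a superkey — split on D --> A, giving {A, D} and {B, C, D, E}.
{A, D} is in BCNF.
{B, C, D, E}: {C} determines {B, C} here but is not a superkey — split on C --> B, giving {B, C} and {C, D, E}.
{B, C} is in BCNF.
{C, D, E} is in BCNF.

{A, D}; {B, C}; {C, D, E}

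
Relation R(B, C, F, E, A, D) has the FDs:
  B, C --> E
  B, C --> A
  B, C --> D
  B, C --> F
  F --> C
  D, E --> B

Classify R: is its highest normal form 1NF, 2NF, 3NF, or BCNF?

Candidate keys: {B, C}, {B, F}, {C, D, E}, {D, E, F}. Prime attributes: {B, C, D, E, F}.
F --> C: {F}⁺ = {C, F}, which is not all of the attributes, so the left side is not a superkey — BCNF is violated.
Its right-hand attributes {C} are all prime, as are those of every other non-superkey FD — the relation is in 3NF.

3NF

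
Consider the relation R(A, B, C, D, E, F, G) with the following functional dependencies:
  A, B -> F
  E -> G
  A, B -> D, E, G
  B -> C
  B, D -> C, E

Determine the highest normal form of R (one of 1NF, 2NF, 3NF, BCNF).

1NF

Candidate key: {A, B}. Prime attributes: {A, B}.
E -> G breaks BCNF: {E}⁺ = {E, G}, so {E} is not a superkey.
Because {G} is non-prime and the left side of E -> G is not a superkey, the relation is not in 3NF.
{B} is a proper subset of the key {A, B}, and {B}⁺ contains the non-prime attribute {C} — a partial dependency, so 2NF is violated.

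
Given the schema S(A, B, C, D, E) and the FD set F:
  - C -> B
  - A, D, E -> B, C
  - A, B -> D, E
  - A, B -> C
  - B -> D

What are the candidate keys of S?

{A} never appears on the right of any FD, so every key must include it.
{A, B} is a candidate key since {A, B}⁺ = {A, B, C, D, E} covers every attribute.
{A, C} is a candidate key since {A, C}⁺ = {A, B, C, D, E} covers every attribute.
{A, D, E} is a candidate key since {A, D, E}⁺ = {A, B, C, D, E} covers every attribute.
No proper subset of any of these is a key, and no other minimal superkey exists.

{A, B}, {A, C}, {A, D, E}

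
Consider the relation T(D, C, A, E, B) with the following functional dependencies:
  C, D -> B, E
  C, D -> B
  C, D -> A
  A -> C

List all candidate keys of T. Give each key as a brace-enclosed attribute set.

No FD produces {D}, so it must be in every candidate key.
{A, D}⁺ = {A, B, C, D, E} — all of the relation — so {A, D} is a candidate key.
{C, D}⁺ = {A, B, C, D, E} — all of the relation — so {C, D} is a candidate key.
No proper subset of any of these is a key, and no other minimal superkey exists.

{A, D}, {C, D}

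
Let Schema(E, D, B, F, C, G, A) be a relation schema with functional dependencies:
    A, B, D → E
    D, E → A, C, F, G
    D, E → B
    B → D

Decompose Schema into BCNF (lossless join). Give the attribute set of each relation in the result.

{A, B, C, E, F, G}; {B, D}

Candidate keys of the original relation: {A, B}, {B, E}, {D, E}.
In {A, B, C, D, E, F, G}, {B} is not a superkey ({B}⁺ restricted to this set is {B, D}), so split on B → D into {B, D} and {A, B, C, E, F, G}.
{B, D} is in BCNF.
{A, B, C, E, F, G} is in BCNF.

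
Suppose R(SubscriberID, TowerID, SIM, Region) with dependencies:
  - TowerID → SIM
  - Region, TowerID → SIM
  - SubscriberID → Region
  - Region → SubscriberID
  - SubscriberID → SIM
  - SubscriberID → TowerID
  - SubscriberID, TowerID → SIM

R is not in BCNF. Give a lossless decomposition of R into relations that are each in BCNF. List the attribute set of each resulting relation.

{Region, SubscriberID, TowerID}; {SIM, TowerID}

Candidate keys of the original relation: {Region}, {SubscriberID}.
In {Region, SIM, SubscriberID, TowerID}, {TowerID} is not a superkey ({TowerID}⁺ restricted to this set is {SIM, TowerID}), so split on TowerID → SIM into {SIM, TowerID} and {Region, SubscriberID, TowerID}.
{SIM, TowerID} is in BCNF.
{Region, SubscriberID, TowerID} is in BCNF.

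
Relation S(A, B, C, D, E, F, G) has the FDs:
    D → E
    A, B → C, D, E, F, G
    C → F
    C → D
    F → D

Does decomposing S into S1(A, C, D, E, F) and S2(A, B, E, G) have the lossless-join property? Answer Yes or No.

S1 ∩ S2 = {A, E}; its closure under F is {A, E}.
The closure covers neither S1 nor S2 entirely; the join is not lossless.

No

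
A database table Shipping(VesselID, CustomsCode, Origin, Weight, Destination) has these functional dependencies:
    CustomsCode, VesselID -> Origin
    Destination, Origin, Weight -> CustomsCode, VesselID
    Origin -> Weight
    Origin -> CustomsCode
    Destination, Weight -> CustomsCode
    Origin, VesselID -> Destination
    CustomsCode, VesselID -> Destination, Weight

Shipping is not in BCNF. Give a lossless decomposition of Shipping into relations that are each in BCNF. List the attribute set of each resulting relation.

Candidate keys of the original relation: {CustomsCode, VesselID}, {Destination, Origin}, {Destination, VesselID, Weight}, {Origin, VesselID}.
{CustomsCode, Destination, Origin, VesselID, Weight}: {Origin} determines {CustomsCode, Origin, Weight} here but is not a superkey — split on Origin -> CustomsCode, Weight, giving {CustomsCode, Origin, Weight} and {Destination, Origin, VesselID}.
{CustomsCode, Origin, Weight}: every determinant is a superkey — BCNF.
{Destination, Origin, VesselID}: every determinant is a superkey — BCNF.

{CustomsCode, Origin, Weight}; {Destination, Origin, VesselID}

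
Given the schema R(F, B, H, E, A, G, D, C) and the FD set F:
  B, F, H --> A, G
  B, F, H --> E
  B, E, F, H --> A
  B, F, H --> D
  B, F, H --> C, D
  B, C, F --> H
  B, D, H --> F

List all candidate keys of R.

Attributes never on any right-hand side: {B} — every candidate key must contain it.
{B, C, F} is a candidate key since {B, C, F}⁺ = {A, B, C, D, E, F, G, H} covers every attribute.
{B, D, H} is a candidate key since {B, D, H}⁺ = {A, B, C, D, E, F, G, H} covers every attribute.
{B, F, H} is a candidate key since {B, F, H}⁺ = {A, B, C, D, E, F, G, H} covers every attribute.
No proper subset of any of these is a key, and no other minimal superkey exists.

{B, C, F}, {B, D, H}, {B, F, H}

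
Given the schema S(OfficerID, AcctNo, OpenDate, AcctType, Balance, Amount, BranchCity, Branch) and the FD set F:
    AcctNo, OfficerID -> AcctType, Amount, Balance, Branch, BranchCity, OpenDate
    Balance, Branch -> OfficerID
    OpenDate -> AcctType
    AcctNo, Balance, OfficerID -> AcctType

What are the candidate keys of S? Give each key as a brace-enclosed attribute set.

No FD produces {AcctNo}, so it must be in every candidate key.
{AcctNo, OfficerID} is a candidate key since {AcctNo, OfficerID}⁺ = {AcctNo, AcctType, Amount, Balance, Branch, BranchCity, OfficerID, OpenDate} covers every attribute.
{AcctNo, Balance, Branch} is a candidate key since {AcctNo, Balance, Branch}⁺ = {AcctNo, AcctType, Amount, Balance, Branch, BranchCity, OfficerID, OpenDate} covers every attribute.
Any other superkey properly contains one of these, so there are no further candidate keys.

{AcctNo, Balance, Branch}, {AcctNo, OfficerID}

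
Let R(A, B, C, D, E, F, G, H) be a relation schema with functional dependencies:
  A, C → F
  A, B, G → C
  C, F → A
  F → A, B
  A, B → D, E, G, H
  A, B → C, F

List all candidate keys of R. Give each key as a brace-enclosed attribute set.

{F}⁺ = {A, B, C, D, E, F, G, H}, which is every attribute, so {F} is a candidate key.
{A, B}⁺ = {A, B, C, D, E, F, G, H}, which is every attribute, so {A, B} is a candidate key.
{A, C}⁺ = {A, B, C, D, E, F, G, H}, which is every attribute, so {A, C} is a candidate key.
Any other superkey properly contains one of these, so there are no further candidate keys.

{A, B}, {A, C}, {F}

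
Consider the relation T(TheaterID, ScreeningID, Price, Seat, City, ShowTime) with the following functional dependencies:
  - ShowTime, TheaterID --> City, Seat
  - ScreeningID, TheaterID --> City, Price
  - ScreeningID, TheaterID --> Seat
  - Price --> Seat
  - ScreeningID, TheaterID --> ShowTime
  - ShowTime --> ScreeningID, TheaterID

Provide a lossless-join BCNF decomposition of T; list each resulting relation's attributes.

{City, Price, ScreeningID, ShowTime, TheaterID}; {Price, Seat}

Candidate keys of the original relation: {ScreeningID, TheaterID}, {ShowTime}.
{City, Price, ScreeningID, Seat, ShowTime, TheaterID}: {Price} determines {Price, Seat} here but is not a superkey — split on Price --> Seat, giving {Price, Seat} and {City, Price, ScreeningID, ShowTime, TheaterID}.
{Price, Seat}: every determinant is a superkey — BCNF.
{City, Price, ScreeningID, ShowTime, TheaterID}: every determinant is a superkey — BCNF.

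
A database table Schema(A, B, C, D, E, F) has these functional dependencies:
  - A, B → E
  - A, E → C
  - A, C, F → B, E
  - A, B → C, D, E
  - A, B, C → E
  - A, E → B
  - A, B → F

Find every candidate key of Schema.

{A, B}, {A, C, F}, {A, E}

No FD produces {A}, so it must be in every candidate key.
{A, B}⁺ = {A, B, C, D, E, F} — all of the relation — so {A, B} is a candidate key.
{A, E}⁺ = {A, B, C, D, E, F} — all of the relation — so {A, E} is a candidate key.
{A, C, F}⁺ = {A, B, C, D, E, F} — all of the relation — so {A, C, F} is a candidate key.
These are minimal and exhaustive — every other superkey contains one of them.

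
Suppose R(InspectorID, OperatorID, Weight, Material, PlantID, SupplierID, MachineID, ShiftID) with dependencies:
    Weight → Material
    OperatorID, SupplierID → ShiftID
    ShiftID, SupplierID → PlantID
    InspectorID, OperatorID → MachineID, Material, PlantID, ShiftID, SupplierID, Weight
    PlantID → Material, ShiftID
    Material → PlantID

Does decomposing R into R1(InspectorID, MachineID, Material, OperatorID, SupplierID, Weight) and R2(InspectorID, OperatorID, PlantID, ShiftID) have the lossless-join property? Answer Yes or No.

The shared attributes are {InspectorID, OperatorID} and {InspectorID, OperatorID}⁺ = {InspectorID, MachineID, Material, OperatorID, PlantID, ShiftID, SupplierID, Weight}.
R1 is contained in that closure, so R1 ∩ R2 → R1 holds and the join is lossless.

Yes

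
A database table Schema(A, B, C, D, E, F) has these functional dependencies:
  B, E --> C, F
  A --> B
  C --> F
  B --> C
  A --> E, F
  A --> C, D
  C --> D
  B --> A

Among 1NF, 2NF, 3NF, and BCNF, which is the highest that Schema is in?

Candidate keys: {A}, {B}. Prime attributes: {A, B}.
For C --> F we have {C}⁺ = {C, D, F}; {C} is not a superkey, so BCNF fails.
C --> F determines the non-prime attribute {F} from a non-superkey — 3NF is violated.
All keys have size 1, which rules out partial dependencies — 2NF is satisfied.

2NF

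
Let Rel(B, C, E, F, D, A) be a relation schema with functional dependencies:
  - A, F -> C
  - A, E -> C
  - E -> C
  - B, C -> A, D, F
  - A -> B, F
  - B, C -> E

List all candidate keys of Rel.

{A}⁺ = {A, B, C, D, E, F} — all of the relation — so {A} is a candidate key.
{B, C}⁺ = {A, B, C, D, E, F} — all of the relation — so {B, C} is a candidate key.
{B, E}⁺ = {A, B, C, D, E, F} — all of the relation — so {B, E} is a candidate key.
No proper subset of any of these is a key, and no other minimal superkey exists.

{A}, {B, C}, {B, E}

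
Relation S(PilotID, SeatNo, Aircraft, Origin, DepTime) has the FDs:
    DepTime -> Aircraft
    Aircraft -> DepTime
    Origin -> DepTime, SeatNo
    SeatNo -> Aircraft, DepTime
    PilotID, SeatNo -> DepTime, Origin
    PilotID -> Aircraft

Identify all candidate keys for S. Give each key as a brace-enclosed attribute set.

Attributes never on any right-hand side: {PilotID} — every candidate key must contain it.
Closure of {Origin, PilotID} is {Aircraft, DepTime, Origin, PilotID, SeatNo}, the whole schema; {Origin, PilotID} is a candidate key.
Closure of {PilotID, SeatNo} is {Aircraft, DepTime, Origin, PilotID, SeatNo}, the whole schema; {PilotID, SeatNo} is a candidate key.
No proper subset of any of these is a key, and no other minimal superkey exists.

{Origin, PilotID}, {PilotID, SeatNo}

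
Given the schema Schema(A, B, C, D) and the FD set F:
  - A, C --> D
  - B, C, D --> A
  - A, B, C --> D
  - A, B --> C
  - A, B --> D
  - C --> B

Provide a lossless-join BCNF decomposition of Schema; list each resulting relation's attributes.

{A, C, D}; {B, C}

Candidate keys of the original relation: {A, B}, {A, C}, {C, D}.
In {A, B, C, D}, {C} is not a superkey ({C}⁺ restricted to this set is {B, C}), so split on C --> B into {B, C} and {A, C, D}.
{B, C} has no BCNF violation.
{A, C, D} has no BCNF violation.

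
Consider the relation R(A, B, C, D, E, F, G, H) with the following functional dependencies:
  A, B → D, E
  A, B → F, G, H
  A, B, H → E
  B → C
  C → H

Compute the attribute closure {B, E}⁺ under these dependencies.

Start with {B, E}.
B → C applies; add {C} → now {B, C, E}.
C → H applies; add {H} → now {B, C, E, H}.
No further FD applies.

{B, C, E, H}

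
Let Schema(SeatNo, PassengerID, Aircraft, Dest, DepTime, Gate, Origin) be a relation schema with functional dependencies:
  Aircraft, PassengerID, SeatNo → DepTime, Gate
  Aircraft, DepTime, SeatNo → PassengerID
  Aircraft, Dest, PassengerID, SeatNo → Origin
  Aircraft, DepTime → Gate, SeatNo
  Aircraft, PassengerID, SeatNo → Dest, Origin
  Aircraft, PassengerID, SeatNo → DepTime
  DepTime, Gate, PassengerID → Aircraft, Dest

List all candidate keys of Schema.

{Aircraft, DepTime}, {Aircraft, PassengerID, SeatNo}, {DepTime, Gate, PassengerID}

{Aircraft, DepTime}⁺ = {Aircraft, DepTime, Dest, Gate, Origin, PassengerID, SeatNo}, which is every attribute, so {Aircraft, DepTime} is a candidate key.
{Aircraft, PassengerID, SeatNo}⁺ = {Aircraft, DepTime, Dest, Gate, Origin, PassengerID, SeatNo}, which is every attribute, so {Aircraft, PassengerID, SeatNo} is a candidate key.
{DepTime, Gate, PassengerID}⁺ = {Aircraft, DepTime, Dest, Gate, Origin, PassengerID, SeatNo}, which is every attribute, so {DepTime, Gate, PassengerID} is a candidate key.
Any other superkey properly contains one of these, so there are no further candidate keys.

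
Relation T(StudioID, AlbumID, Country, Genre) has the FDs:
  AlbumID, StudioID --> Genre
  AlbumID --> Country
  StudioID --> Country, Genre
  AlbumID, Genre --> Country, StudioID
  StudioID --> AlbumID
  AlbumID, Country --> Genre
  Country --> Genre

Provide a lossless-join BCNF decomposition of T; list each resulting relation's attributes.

Candidate keys of the original relation: {AlbumID}, {StudioID}.
Within {AlbumID, Country, Genre, StudioID}: {Country}⁺ ∩ {AlbumID, Country, Genre, StudioID} = {Country, Genre}, not the whole set, so Country --> Genre violates BCNF; decompose into {Country, Genre} and {AlbumID, Country, StudioID}.
{Country, Genre}: every determinant is a superkey — BCNF.
{AlbumID, Country, StudioID}: every determinant is a superkey — BCNF.

{AlbumID, Country, StudioID}; {Country, Genre}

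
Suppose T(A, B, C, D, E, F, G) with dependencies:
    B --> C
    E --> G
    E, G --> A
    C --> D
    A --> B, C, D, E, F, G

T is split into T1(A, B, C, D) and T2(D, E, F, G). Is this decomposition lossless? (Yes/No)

No

The shared attributes are {D} and {D}⁺ = {D}.
T1 ⊄ {D} and T2 ⊄ {D}, so the split is lossy.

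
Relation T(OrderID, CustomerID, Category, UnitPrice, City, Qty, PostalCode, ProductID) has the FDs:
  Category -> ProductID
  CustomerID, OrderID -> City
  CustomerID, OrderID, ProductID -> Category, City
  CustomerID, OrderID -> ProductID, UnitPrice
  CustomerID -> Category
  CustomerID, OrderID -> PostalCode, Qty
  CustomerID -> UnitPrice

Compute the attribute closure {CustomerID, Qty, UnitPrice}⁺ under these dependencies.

{Category, CustomerID, ProductID, Qty, UnitPrice}

Start with {CustomerID, Qty, UnitPrice}.
CustomerID -> Category applies; add {Category} → now {Category, CustomerID, Qty, UnitPrice}.
Category -> ProductID applies; add {ProductID} → now {Category, CustomerID, ProductID, Qty, UnitPrice}.
No further FD applies.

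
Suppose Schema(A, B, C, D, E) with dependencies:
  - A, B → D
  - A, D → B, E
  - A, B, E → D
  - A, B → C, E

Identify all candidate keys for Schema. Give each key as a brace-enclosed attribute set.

{A, B}, {A, D}

{A} never appears on the right of any FD, so every key must include it.
{A, B}⁺ = {A, B, C, D, E} — all of the relation — so {A, B} is a candidate key.
{A, D}⁺ = {A, B, C, D, E} — all of the relation — so {A, D} is a candidate key.
Any other superkey properly contains one of these, so there are no further candidate keys.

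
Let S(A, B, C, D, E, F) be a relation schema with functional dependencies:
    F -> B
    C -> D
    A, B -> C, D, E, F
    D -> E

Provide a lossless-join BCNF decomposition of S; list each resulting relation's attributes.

Candidate keys of the original relation: {A, B}, {A, F}.
Within {A, B, C, D, E, F}: {F}⁺ ∩ {A, B, C, D, E, F} = {B, F}, not the whole set, so F -> B violates BCNF; decompose into {B, F} and {A, C, D, E, F}.
{B, F}: every determinant is a superkey — BCNF.
Within {A, C, D, E, F}: {C}⁺ ∩ {A, C, D, E, F} = {C, D, E}, not the whole set, so C -> D, E violates BCNF; decompose into {C, D, E} and {A, C, F}.
Within {C, D, E}: {D}⁺ ∩ {C, D, E} = {D, E}, not the whole set, so D -> E violates BCNF; decompose into {D, E} and {C, D}.
{D, E}: every determinant is a superkey — BCNF.
{C, D}: every determinant is a superkey — BCNF.
{A, C, F}: every determinant is a superkey — BCNF.

{A, C, F}; {B, F}; {C, D}; {D, E}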